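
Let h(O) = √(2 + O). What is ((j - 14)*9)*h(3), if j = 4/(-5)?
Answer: -666*√5/5 ≈ -297.84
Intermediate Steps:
j = -⅘ (j = 4*(-⅕) = -⅘ ≈ -0.80000)
((j - 14)*9)*h(3) = ((-⅘ - 14)*9)*√(2 + 3) = (-74/5*9)*√5 = -666*√5/5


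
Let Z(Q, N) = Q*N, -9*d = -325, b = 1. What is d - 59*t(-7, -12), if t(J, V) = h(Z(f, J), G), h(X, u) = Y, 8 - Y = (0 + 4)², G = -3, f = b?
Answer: 4573/9 ≈ 508.11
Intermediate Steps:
f = 1
d = 325/9 (d = -⅑*(-325) = 325/9 ≈ 36.111)
Y = -8 (Y = 8 - (0 + 4)² = 8 - 1*4² = 8 - 1*16 = 8 - 16 = -8)
Z(Q, N) = N*Q
h(X, u) = -8
t(J, V) = -8
d - 59*t(-7, -12) = 325/9 - 59*(-8) = 325/9 + 472 = 4573/9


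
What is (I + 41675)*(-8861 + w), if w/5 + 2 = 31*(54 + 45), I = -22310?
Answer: 125369010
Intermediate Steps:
w = 15335 (w = -10 + 5*(31*(54 + 45)) = -10 + 5*(31*99) = -10 + 5*3069 = -10 + 15345 = 15335)
(I + 41675)*(-8861 + w) = (-22310 + 41675)*(-8861 + 15335) = 19365*6474 = 125369010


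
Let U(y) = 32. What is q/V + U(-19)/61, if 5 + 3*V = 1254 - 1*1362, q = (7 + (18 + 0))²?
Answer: -110759/6893 ≈ -16.068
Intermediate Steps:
q = 625 (q = (7 + 18)² = 25² = 625)
V = -113/3 (V = -5/3 + (1254 - 1*1362)/3 = -5/3 + (1254 - 1362)/3 = -5/3 + (⅓)*(-108) = -5/3 - 36 = -113/3 ≈ -37.667)
q/V + U(-19)/61 = 625/(-113/3) + 32/61 = 625*(-3/113) + 32*(1/61) = -1875/113 + 32/61 = -110759/6893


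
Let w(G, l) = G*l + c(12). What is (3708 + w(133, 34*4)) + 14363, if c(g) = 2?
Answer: 36161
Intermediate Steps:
w(G, l) = 2 + G*l (w(G, l) = G*l + 2 = 2 + G*l)
(3708 + w(133, 34*4)) + 14363 = (3708 + (2 + 133*(34*4))) + 14363 = (3708 + (2 + 133*136)) + 14363 = (3708 + (2 + 18088)) + 14363 = (3708 + 18090) + 14363 = 21798 + 14363 = 36161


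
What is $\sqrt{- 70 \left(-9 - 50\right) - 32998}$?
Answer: $2 i \sqrt{7217} \approx 169.91 i$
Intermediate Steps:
$\sqrt{- 70 \left(-9 - 50\right) - 32998} = \sqrt{\left(-70\right) \left(-59\right) - 32998} = \sqrt{4130 - 32998} = \sqrt{-28868} = 2 i \sqrt{7217}$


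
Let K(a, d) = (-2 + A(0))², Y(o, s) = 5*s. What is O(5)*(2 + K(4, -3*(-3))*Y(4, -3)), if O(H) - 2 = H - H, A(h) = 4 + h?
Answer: -116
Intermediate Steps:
O(H) = 2 (O(H) = 2 + (H - H) = 2 + 0 = 2)
K(a, d) = 4 (K(a, d) = (-2 + (4 + 0))² = (-2 + 4)² = 2² = 4)
O(5)*(2 + K(4, -3*(-3))*Y(4, -3)) = 2*(2 + 4*(5*(-3))) = 2*(2 + 4*(-15)) = 2*(2 - 60) = 2*(-58) = -116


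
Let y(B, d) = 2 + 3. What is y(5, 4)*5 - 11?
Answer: 14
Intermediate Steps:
y(B, d) = 5
y(5, 4)*5 - 11 = 5*5 - 11 = 25 - 11 = 14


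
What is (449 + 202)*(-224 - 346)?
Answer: -371070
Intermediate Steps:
(449 + 202)*(-224 - 346) = 651*(-570) = -371070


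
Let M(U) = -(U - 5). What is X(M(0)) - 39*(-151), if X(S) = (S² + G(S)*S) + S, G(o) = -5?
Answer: 5894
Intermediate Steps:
M(U) = 5 - U (M(U) = -(-5 + U) = 5 - U)
X(S) = S² - 4*S (X(S) = (S² - 5*S) + S = S² - 4*S)
X(M(0)) - 39*(-151) = (5 - 1*0)*(-4 + (5 - 1*0)) - 39*(-151) = (5 + 0)*(-4 + (5 + 0)) + 5889 = 5*(-4 + 5) + 5889 = 5*1 + 5889 = 5 + 5889 = 5894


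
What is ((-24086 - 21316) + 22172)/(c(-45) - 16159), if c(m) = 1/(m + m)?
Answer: 2090700/1454311 ≈ 1.4376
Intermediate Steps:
c(m) = 1/(2*m)
((-24086 - 21316) + 22172)/(c(-45) - 16159) = ((-24086 - 21316) + 22172)/((½)/(-45) - 16159) = (-45402 + 22172)/((½)*(-1/45) - 16159) = -23230/(-1/90 - 16159) = -23230/(-1454311/90) = -23230*(-90/1454311) = 2090700/1454311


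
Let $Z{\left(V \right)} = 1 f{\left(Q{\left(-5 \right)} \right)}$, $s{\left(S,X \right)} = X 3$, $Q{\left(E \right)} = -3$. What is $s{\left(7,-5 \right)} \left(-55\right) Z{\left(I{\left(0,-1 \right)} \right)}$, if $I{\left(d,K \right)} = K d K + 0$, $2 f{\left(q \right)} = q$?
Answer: $- \frac{2475}{2} \approx -1237.5$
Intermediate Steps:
$f{\left(q \right)} = \frac{q}{2}$
$I{\left(d,K \right)} = d K^{2}$ ($I{\left(d,K \right)} = d K^{2} + 0 = d K^{2}$)
$s{\left(S,X \right)} = 3 X$
$Z{\left(V \right)} = - \frac{3}{2}$ ($Z{\left(V \right)} = 1 \cdot \frac{1}{2} \left(-3\right) = 1 \left(- \frac{3}{2}\right) = - \frac{3}{2}$)
$s{\left(7,-5 \right)} \left(-55\right) Z{\left(I{\left(0,-1 \right)} \right)} = 3 \left(-5\right) \left(-55\right) \left(- \frac{3}{2}\right) = \left(-15\right) \left(-55\right) \left(- \frac{3}{2}\right) = 825 \left(- \frac{3}{2}\right) = - \frac{2475}{2}$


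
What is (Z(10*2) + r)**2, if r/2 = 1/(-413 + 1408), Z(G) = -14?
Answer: 193989184/990025 ≈ 195.94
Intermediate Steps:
r = 2/995 (r = 2/(-413 + 1408) = 2/995 ≈ 0.0020101)
(Z(10*2) + r)**2 = (-14 + 2/995)**2 = (-13928/995)**2 = 193989184/990025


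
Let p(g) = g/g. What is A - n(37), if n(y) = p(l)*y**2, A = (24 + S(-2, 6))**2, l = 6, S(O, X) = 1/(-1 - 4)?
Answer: -20064/25 ≈ -802.56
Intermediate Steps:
S(O, X) = -1/5 (S(O, X) = 1/(-5) = -1/5)
p(g) = 1
A = 14161/25 (A = (24 - 1/5)**2 = (119/5)**2 = 14161/25 ≈ 566.44)
n(y) = y**2 (n(y) = 1*y**2 = y**2)
A - n(37) = 14161/25 - 1*37**2 = 14161/25 - 1*1369 = 14161/25 - 1369 = -20064/25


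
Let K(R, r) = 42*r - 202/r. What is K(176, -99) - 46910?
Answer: -5055530/99 ≈ -51066.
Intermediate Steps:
K(R, r) = -202/r + 42*r
K(176, -99) - 46910 = (-202/(-99) + 42*(-99)) - 46910 = (-202*(-1/99) - 4158) - 46910 = (202/99 - 4158) - 46910 = -411440/99 - 46910 = -5055530/99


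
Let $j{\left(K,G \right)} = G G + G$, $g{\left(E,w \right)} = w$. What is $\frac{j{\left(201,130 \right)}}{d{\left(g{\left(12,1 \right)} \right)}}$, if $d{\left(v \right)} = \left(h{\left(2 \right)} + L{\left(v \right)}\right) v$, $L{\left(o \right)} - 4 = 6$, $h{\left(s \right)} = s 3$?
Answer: $\frac{8515}{8} \approx 1064.4$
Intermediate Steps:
$h{\left(s \right)} = 3 s$
$L{\left(o \right)} = 10$ ($L{\left(o \right)} = 4 + 6 = 10$)
$d{\left(v \right)} = 16 v$ ($d{\left(v \right)} = \left(3 \cdot 2 + 10\right) v = \left(6 + 10\right) v = 16 v$)
$j{\left(K,G \right)} = G + G^{2}$ ($j{\left(K,G \right)} = G^{2} + G = G + G^{2}$)
$\frac{j{\left(201,130 \right)}}{d{\left(g{\left(12,1 \right)} \right)}} = \frac{130 \left(1 + 130\right)}{16 \cdot 1} = \frac{130 \cdot 131}{16} = 17030 \cdot \frac{1}{16} = \frac{8515}{8}$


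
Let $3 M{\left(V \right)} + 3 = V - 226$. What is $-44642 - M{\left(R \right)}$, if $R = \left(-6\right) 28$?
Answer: $- \frac{133529}{3} \approx -44510.0$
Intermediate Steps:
$R = -168$
$M{\left(V \right)} = - \frac{229}{3} + \frac{V}{3}$ ($M{\left(V \right)} = -1 + \frac{V - 226}{3} = -1 + \frac{-226 + V}{3} = -1 + \left(- \frac{226}{3} + \frac{V}{3}\right) = - \frac{229}{3} + \frac{V}{3}$)
$-44642 - M{\left(R \right)} = -44642 - \left(- \frac{229}{3} + \frac{1}{3} \left(-168\right)\right) = -44642 - \left(- \frac{229}{3} - 56\right) = -44642 - - \frac{397}{3} = -44642 + \frac{397}{3} = - \frac{133529}{3}$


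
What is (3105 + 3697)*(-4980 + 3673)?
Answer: -8890214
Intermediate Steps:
(3105 + 3697)*(-4980 + 3673) = 6802*(-1307) = -8890214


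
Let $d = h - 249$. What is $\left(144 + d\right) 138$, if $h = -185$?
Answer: $-40020$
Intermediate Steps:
$d = -434$ ($d = -185 - 249 = -434$)
$\left(144 + d\right) 138 = \left(144 - 434\right) 138 = \left(-290\right) 138 = -40020$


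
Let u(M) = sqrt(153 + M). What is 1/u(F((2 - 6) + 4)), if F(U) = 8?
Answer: sqrt(161)/161 ≈ 0.078811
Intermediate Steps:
1/u(F((2 - 6) + 4)) = 1/(sqrt(153 + 8)) = 1/(sqrt(161)) = sqrt(161)/161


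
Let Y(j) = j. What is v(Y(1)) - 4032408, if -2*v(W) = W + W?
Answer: -4032409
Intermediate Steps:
v(W) = -W (v(W) = -(W + W)/2 = -W)
v(Y(1)) - 4032408 = -1*1 - 4032408 = -1 - 4032408 = -4032409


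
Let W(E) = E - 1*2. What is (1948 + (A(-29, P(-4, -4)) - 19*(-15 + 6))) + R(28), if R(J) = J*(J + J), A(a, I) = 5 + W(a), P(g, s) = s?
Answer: 3661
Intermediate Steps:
W(E) = -2 + E (W(E) = E - 2 = -2 + E)
A(a, I) = 3 + a (A(a, I) = 5 + (-2 + a) = 3 + a)
R(J) = 2*J² (R(J) = J*(2*J) = 2*J²)
(1948 + (A(-29, P(-4, -4)) - 19*(-15 + 6))) + R(28) = (1948 + ((3 - 29) - 19*(-15 + 6))) + 2*28² = (1948 + (-26 - 19*(-9))) + 2*784 = (1948 + (-26 - 1*(-171))) + 1568 = (1948 + (-26 + 171)) + 1568 = (1948 + 145) + 1568 = 2093 + 1568 = 3661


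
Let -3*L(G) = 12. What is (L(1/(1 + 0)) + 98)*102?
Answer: 9588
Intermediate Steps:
L(G) = -4 (L(G) = -⅓*12 = -4)
(L(1/(1 + 0)) + 98)*102 = (-4 + 98)*102 = 94*102 = 9588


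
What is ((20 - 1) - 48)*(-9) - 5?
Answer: 256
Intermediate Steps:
((20 - 1) - 48)*(-9) - 5 = (19 - 48)*(-9) - 5 = -29*(-9) - 5 = 261 - 5 = 256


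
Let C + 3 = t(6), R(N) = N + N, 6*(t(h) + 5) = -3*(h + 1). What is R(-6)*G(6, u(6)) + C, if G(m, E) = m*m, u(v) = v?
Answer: -887/2 ≈ -443.50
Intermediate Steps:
t(h) = -11/2 - h/2 (t(h) = -5 + (-3*(h + 1))/6 = -5 + (-3*(1 + h))/6 = -5 + (-3 - 3*h)/6 = -5 + (-½ - h/2) = -11/2 - h/2)
R(N) = 2*N
G(m, E) = m²
C = -23/2 (C = -3 + (-11/2 - ½*6) = -3 + (-11/2 - 3) = -3 - 17/2 = -23/2 ≈ -11.500)
R(-6)*G(6, u(6)) + C = (2*(-6))*6² - 23/2 = -12*36 - 23/2 = -432 - 23/2 = -887/2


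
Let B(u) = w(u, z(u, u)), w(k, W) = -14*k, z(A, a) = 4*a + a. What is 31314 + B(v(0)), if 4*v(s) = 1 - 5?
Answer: 31328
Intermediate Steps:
z(A, a) = 5*a
v(s) = -1 (v(s) = (1 - 5)/4 = (1/4)*(-4) = -1)
B(u) = -14*u
31314 + B(v(0)) = 31314 - 14*(-1) = 31314 + 14 = 31328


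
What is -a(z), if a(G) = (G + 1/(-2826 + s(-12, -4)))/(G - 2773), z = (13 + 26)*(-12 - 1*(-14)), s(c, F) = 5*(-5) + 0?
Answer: 222377/7683445 ≈ 0.028942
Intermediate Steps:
s(c, F) = -25 (s(c, F) = -25 + 0 = -25)
z = 78 (z = 39*(-12 + 14) = 39*2 = 78)
a(G) = (-1/2851 + G)/(-2773 + G) (a(G) = (G + 1/(-2826 - 25))/(G - 2773) = (G + 1/(-2851))/(-2773 + G) = (G - 1/2851)/(-2773 + G) = (-1/2851 + G)/(-2773 + G))
-a(z) = -(1/2851 - 1*78)/(2773 - 1*78) = -(1/2851 - 78)/(2773 - 78) = -(-222377)/(2695*2851) = -1*(-222377/7683445) = 222377/7683445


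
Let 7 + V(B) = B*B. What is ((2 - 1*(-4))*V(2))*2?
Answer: -36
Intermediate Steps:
V(B) = -7 + B² (V(B) = -7 + B*B = -7 + B²)
((2 - 1*(-4))*V(2))*2 = ((2 - 1*(-4))*(-7 + 2²))*2 = ((2 + 4)*(-7 + 4))*2 = (6*(-3))*2 = -18*2 = -36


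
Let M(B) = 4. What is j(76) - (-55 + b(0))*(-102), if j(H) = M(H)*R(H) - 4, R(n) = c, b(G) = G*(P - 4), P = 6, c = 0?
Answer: -5614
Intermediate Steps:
b(G) = 2*G (b(G) = G*(6 - 4) = G*2 = 2*G)
R(n) = 0
j(H) = -4 (j(H) = 4*0 - 4 = 0 - 4 = -4)
j(76) - (-55 + b(0))*(-102) = -4 - (-55 + 2*0)*(-102) = -4 - (-55 + 0)*(-102) = -4 - (-55)*(-102) = -4 - 1*5610 = -4 - 5610 = -5614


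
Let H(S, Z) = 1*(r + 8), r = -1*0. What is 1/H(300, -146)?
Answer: ⅛ ≈ 0.12500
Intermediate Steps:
r = 0
H(S, Z) = 8 (H(S, Z) = 1*(0 + 8) = 1*8 = 8)
1/H(300, -146) = 1/8 = ⅛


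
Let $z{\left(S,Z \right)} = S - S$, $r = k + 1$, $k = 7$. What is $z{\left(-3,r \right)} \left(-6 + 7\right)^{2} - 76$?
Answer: $-76$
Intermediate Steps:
$r = 8$ ($r = 7 + 1 = 8$)
$z{\left(S,Z \right)} = 0$
$z{\left(-3,r \right)} \left(-6 + 7\right)^{2} - 76 = 0 \left(-6 + 7\right)^{2} - 76 = 0 \cdot 1^{2} - 76 = 0 \cdot 1 - 76 = 0 - 76 = -76$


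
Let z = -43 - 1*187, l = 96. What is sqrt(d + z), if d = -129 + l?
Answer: I*sqrt(263) ≈ 16.217*I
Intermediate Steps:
z = -230 (z = -43 - 187 = -230)
d = -33 (d = -129 + 96 = -33)
sqrt(d + z) = sqrt(-33 - 230) = sqrt(-263) = I*sqrt(263)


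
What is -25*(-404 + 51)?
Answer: 8825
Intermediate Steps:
-25*(-404 + 51) = -25*(-353) = 8825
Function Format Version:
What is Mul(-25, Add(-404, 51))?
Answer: 8825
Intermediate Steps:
Mul(-25, Add(-404, 51)) = Mul(-25, -353) = 8825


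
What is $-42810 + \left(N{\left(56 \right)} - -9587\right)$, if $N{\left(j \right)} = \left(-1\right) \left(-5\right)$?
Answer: $-33218$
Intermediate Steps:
$N{\left(j \right)} = 5$
$-42810 + \left(N{\left(56 \right)} - -9587\right) = -42810 + \left(5 - -9587\right) = -42810 + \left(5 + 9587\right) = -42810 + 9592 = -33218$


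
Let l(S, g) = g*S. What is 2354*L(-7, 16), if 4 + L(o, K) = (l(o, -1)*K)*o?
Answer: -1854952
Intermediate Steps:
l(S, g) = S*g
L(o, K) = -4 - K*o**2 (L(o, K) = -4 + ((o*(-1))*K)*o = -4 + ((-o)*K)*o = -4 + (-K*o)*o = -4 - K*o**2)
2354*L(-7, 16) = 2354*(-4 - 1*16*(-7)**2) = 2354*(-4 - 1*16*49) = 2354*(-4 - 784) = 2354*(-788) = -1854952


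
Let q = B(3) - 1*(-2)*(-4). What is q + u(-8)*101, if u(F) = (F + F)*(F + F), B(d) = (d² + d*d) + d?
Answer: 25869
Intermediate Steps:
B(d) = d + 2*d² (B(d) = (d² + d²) + d = 2*d² + d = d + 2*d²)
u(F) = 4*F² (u(F) = (2*F)*(2*F) = 4*F²)
q = 13 (q = 3*(1 + 2*3) - 1*(-2)*(-4) = 3*(1 + 6) + 2*(-4) = 3*7 - 8 = 21 - 8 = 13)
q + u(-8)*101 = 13 + (4*(-8)²)*101 = 13 + (4*64)*101 = 13 + 256*101 = 13 + 25856 = 25869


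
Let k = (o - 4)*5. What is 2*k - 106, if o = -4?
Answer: -186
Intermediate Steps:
k = -40 (k = (-4 - 4)*5 = -8*5 = -40)
2*k - 106 = 2*(-40) - 106 = -80 - 106 = -186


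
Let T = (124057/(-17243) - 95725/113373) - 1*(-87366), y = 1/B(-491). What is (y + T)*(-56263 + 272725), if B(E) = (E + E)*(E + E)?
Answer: 138168770267743929334289/7306775040942 ≈ 1.8910e+10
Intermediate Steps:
B(E) = 4*E² (B(E) = (2*E)*(2*E) = 4*E²)
y = 1/964324 (y = 1/(4*(-491)²) = 1/(4*241081) = 1/964324 ≈ 1.0370e-6)
T = 170775260266438/1954890639 (T = (124057*(-1/17243) - 95725*1/113373) + 87366 = (-124057/17243 - 95725/113373) + 87366 = -15715300436/1954890639 + 87366 = 170775260266438/1954890639 ≈ 87358.)
(y + T)*(-56263 + 272725) = (1/964324 + 170775260266438/1954890639)*(-56263 + 272725) = (164682682083127448551/1885147960563036)*216462 = 138168770267743929334289/7306775040942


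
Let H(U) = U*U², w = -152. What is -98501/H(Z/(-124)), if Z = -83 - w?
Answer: 187804370624/328509 ≈ 5.7169e+5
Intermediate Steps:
Z = 69 (Z = -83 - 1*(-152) = -83 + 152 = 69)
H(U) = U³
-98501/H(Z/(-124)) = -98501/((69/(-124))³) = -98501/((69*(-1/124))³) = -98501/((-69/124)³) = -98501/(-328509/1906624) = -98501*(-1906624/328509) = 187804370624/328509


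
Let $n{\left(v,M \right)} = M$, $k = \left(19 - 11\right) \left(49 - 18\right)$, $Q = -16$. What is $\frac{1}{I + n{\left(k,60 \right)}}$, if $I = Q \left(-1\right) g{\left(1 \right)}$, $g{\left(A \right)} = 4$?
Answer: $\frac{1}{124} \approx 0.0080645$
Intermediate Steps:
$k = 248$ ($k = 8 \cdot 31 = 248$)
$I = 64$ ($I = \left(-16\right) \left(-1\right) 4 = 16 \cdot 4 = 64$)
$\frac{1}{I + n{\left(k,60 \right)}} = \frac{1}{64 + 60} = \frac{1}{124}$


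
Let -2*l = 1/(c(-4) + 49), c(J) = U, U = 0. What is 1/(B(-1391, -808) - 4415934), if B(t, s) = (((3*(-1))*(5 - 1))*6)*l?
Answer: -49/216380730 ≈ -2.2645e-7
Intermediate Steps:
c(J) = 0
l = -1/98 (l = -1/(2*(0 + 49)) = -½/49 = -½*1/49 = -1/98 ≈ -0.010204)
B(t, s) = 36/49 (B(t, s) = (((3*(-1))*(5 - 1))*6)*(-1/98) = (-3*4*6)*(-1/98) = -12*6*(-1/98) = -72*(-1/98) = 36/49)
1/(B(-1391, -808) - 4415934) = 1/(36/49 - 4415934) = 1/(-216380730/49) = -49/216380730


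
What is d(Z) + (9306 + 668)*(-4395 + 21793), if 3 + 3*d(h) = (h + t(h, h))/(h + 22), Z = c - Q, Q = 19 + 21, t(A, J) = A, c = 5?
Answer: 6767578459/39 ≈ 1.7353e+8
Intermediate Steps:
Q = 40
Z = -35 (Z = 5 - 1*40 = 5 - 40 = -35)
d(h) = -1 + 2*h/(3*(22 + h)) (d(h) = -1 + ((h + h)/(h + 22))/3 = -1 + ((2*h)/(22 + h))/3 = -1 + (2*h/(22 + h))/3 = -1 + 2*h/(3*(22 + h)))
d(Z) + (9306 + 668)*(-4395 + 21793) = (-66 - 1*(-35))/(3*(22 - 35)) + (9306 + 668)*(-4395 + 21793) = (⅓)*(-66 + 35)/(-13) + 9974*17398 = (⅓)*(-1/13)*(-31) + 173527652 = 31/39 + 173527652 = 6767578459/39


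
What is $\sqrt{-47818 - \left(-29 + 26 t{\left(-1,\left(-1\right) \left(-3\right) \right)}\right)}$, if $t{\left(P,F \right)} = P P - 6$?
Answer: $i \sqrt{47659} \approx 218.31 i$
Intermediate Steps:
$t{\left(P,F \right)} = -6 + P^{2}$ ($t{\left(P,F \right)} = P^{2} - 6 = -6 + P^{2}$)
$\sqrt{-47818 - \left(-29 + 26 t{\left(-1,\left(-1\right) \left(-3\right) \right)}\right)} = \sqrt{-47818 - \left(-29 + 26 \left(-6 + \left(-1\right)^{2}\right)\right)} = \sqrt{-47818 - \left(-29 + 26 \left(-6 + 1\right)\right)} = \sqrt{-47818 + \left(29 - -130\right)} = \sqrt{-47818 + \left(29 + 130\right)} = \sqrt{-47818 + 159} = \sqrt{-47659} = i \sqrt{47659}$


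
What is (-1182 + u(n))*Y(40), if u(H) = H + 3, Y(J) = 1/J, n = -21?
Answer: -30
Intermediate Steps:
u(H) = 3 + H
(-1182 + u(n))*Y(40) = (-1182 + (3 - 21))/40 = (-1182 - 18)*(1/40) = -1200*1/40 = -30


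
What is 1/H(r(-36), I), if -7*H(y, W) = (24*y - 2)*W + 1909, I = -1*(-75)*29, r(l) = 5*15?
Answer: -1/558937 ≈ -1.7891e-6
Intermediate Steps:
r(l) = 75
I = 2175 (I = 75*29 = 2175)
H(y, W) = -1909/7 - W*(-2 + 24*y)/7 (H(y, W) = -((24*y - 2)*W + 1909)/7 = -((-2 + 24*y)*W + 1909)/7 = -(W*(-2 + 24*y) + 1909)/7 = -(1909 + W*(-2 + 24*y))/7 = -1909/7 - W*(-2 + 24*y)/7)
1/H(r(-36), I) = 1/(-1909/7 + (2/7)*2175 - 24/7*2175*75) = 1/(-1909/7 + 4350/7 - 3915000/7) = 1/(-558937) = -1/558937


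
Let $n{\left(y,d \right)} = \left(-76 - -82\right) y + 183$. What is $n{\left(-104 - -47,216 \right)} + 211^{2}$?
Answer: $44362$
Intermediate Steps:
$n{\left(y,d \right)} = 183 + 6 y$ ($n{\left(y,d \right)} = \left(-76 + 82\right) y + 183 = 6 y + 183 = 183 + 6 y$)
$n{\left(-104 - -47,216 \right)} + 211^{2} = \left(183 + 6 \left(-104 - -47\right)\right) + 211^{2} = \left(183 + 6 \left(-104 + 47\right)\right) + 44521 = \left(183 + 6 \left(-57\right)\right) + 44521 = \left(183 - 342\right) + 44521 = -159 + 44521 = 44362$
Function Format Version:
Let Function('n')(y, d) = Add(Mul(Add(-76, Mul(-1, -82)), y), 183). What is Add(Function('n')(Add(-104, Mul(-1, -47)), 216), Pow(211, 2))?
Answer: 44362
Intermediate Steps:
Function('n')(y, d) = Add(183, Mul(6, y)) (Function('n')(y, d) = Add(Mul(Add(-76, 82), y), 183) = Add(Mul(6, y), 183) = Add(183, Mul(6, y)))
Add(Function('n')(Add(-104, Mul(-1, -47)), 216), Pow(211, 2)) = Add(Add(183, Mul(6, Add(-104, Mul(-1, -47)))), Pow(211, 2)) = Add(Add(183, Mul(6, Add(-104, 47))), 44521) = Add(Add(183, Mul(6, -57)), 44521) = Add(Add(183, -342), 44521) = Add(-159, 44521) = 44362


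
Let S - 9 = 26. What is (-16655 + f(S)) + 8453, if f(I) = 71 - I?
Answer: -8166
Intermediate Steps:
S = 35 (S = 9 + 26 = 35)
(-16655 + f(S)) + 8453 = (-16655 + (71 - 1*35)) + 8453 = (-16655 + (71 - 35)) + 8453 = (-16655 + 36) + 8453 = -16619 + 8453 = -8166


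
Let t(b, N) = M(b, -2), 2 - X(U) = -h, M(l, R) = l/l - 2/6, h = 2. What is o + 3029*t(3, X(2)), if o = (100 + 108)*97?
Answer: 66586/3 ≈ 22195.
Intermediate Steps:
M(l, R) = ⅔ (M(l, R) = 1 - 2*⅙ = 1 - ⅓ = ⅔)
X(U) = 4 (X(U) = 2 - (-1)*2 = 2 - 1*(-2) = 2 + 2 = 4)
o = 20176 (o = 208*97 = 20176)
t(b, N) = ⅔
o + 3029*t(3, X(2)) = 20176 + 3029*(⅔) = 20176 + 6058/3 = 66586/3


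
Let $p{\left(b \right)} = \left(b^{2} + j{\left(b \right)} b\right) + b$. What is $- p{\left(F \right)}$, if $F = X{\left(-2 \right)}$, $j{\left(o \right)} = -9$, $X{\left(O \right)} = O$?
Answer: $-20$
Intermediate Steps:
$F = -2$
$p{\left(b \right)} = b^{2} - 8 b$ ($p{\left(b \right)} = \left(b^{2} - 9 b\right) + b = b^{2} - 8 b$)
$- p{\left(F \right)} = - \left(-2\right) \left(-8 - 2\right) = - \left(-2\right) \left(-10\right) = \left(-1\right) 20 = -20$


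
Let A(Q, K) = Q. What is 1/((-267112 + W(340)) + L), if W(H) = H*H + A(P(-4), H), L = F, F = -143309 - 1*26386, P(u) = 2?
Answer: -1/321205 ≈ -3.1133e-6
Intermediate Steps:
F = -169695 (F = -143309 - 26386 = -169695)
L = -169695
W(H) = 2 + H**2 (W(H) = H*H + 2 = H**2 + 2 = 2 + H**2)
1/((-267112 + W(340)) + L) = 1/((-267112 + (2 + 340**2)) - 169695) = 1/((-267112 + (2 + 115600)) - 169695) = 1/((-267112 + 115602) - 169695) = 1/(-151510 - 169695) = 1/(-321205) = -1/321205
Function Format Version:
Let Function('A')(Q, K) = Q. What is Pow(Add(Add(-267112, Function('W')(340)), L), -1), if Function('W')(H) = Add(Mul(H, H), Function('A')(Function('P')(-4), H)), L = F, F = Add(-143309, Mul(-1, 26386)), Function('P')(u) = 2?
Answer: Rational(-1, 321205) ≈ -3.1133e-6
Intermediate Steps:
F = -169695 (F = Add(-143309, -26386) = -169695)
L = -169695
Function('W')(H) = Add(2, Pow(H, 2)) (Function('W')(H) = Add(Mul(H, H), 2) = Add(Pow(H, 2), 2) = Add(2, Pow(H, 2)))
Pow(Add(Add(-267112, Function('W')(340)), L), -1) = Pow(Add(Add(-267112, Add(2, Pow(340, 2))), -169695), -1) = Pow(Add(Add(-267112, Add(2, 115600)), -169695), -1) = Pow(Add(Add(-267112, 115602), -169695), -1) = Pow(Add(-151510, -169695), -1) = Pow(-321205, -1) = Rational(-1, 321205)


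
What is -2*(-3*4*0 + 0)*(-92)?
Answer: 0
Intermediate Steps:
-2*(-3*4*0 + 0)*(-92) = -2*(-12*0 + 0)*(-92) = -2*(0 + 0)*(-92) = -2*0*(-92) = 0*(-92) = 0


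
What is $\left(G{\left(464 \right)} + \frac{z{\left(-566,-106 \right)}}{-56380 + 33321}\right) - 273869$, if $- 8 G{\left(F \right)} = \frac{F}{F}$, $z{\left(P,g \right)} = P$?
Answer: $- \frac{50521180699}{184472} \approx -2.7387 \cdot 10^{5}$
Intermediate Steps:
$G{\left(F \right)} = - \frac{1}{8}$ ($G{\left(F \right)} = - \frac{F \frac{1}{F}}{8} = \left(- \frac{1}{8}\right) 1 = - \frac{1}{8}$)
$\left(G{\left(464 \right)} + \frac{z{\left(-566,-106 \right)}}{-56380 + 33321}\right) - 273869 = \left(- \frac{1}{8} - \frac{566}{-56380 + 33321}\right) - 273869 = \left(- \frac{1}{8} - \frac{566}{-23059}\right) - 273869 = \left(- \frac{1}{8} - - \frac{566}{23059}\right) - 273869 = \left(- \frac{1}{8} + \frac{566}{23059}\right) - 273869 = - \frac{18531}{184472} - 273869 = - \frac{50521180699}{184472}$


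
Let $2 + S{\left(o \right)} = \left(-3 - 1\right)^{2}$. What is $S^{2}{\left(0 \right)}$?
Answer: $196$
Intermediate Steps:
$S{\left(o \right)} = 14$ ($S{\left(o \right)} = -2 + \left(-3 - 1\right)^{2} = -2 + \left(-4\right)^{2} = -2 + 16 = 14$)
$S^{2}{\left(0 \right)} = 14^{2} = 196$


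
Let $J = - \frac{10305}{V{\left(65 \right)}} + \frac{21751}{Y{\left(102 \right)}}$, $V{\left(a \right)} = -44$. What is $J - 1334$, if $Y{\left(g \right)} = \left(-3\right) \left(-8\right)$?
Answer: $- \frac{51085}{264} \approx -193.5$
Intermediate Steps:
$Y{\left(g \right)} = 24$
$J = \frac{301091}{264}$ ($J = - \frac{10305}{-44} + \frac{21751}{24} = \left(-10305\right) \left(- \frac{1}{44}\right) + 21751 \cdot \frac{1}{24} = \frac{10305}{44} + \frac{21751}{24} = \frac{301091}{264} \approx 1140.5$)
$J - 1334 = \frac{301091}{264} - 1334 = - \frac{51085}{264}$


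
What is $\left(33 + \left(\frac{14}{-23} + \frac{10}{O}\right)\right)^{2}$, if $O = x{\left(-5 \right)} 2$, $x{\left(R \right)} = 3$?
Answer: $\frac{5522500}{4761} \approx 1159.9$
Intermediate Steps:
$O = 6$ ($O = 3 \cdot 2 = 6$)
$\left(33 + \left(\frac{14}{-23} + \frac{10}{O}\right)\right)^{2} = \left(33 + \left(\frac{14}{-23} + \frac{10}{6}\right)\right)^{2} = \left(33 + \left(14 \left(- \frac{1}{23}\right) + 10 \cdot \frac{1}{6}\right)\right)^{2} = \left(33 + \left(- \frac{14}{23} + \frac{5}{3}\right)\right)^{2} = \left(33 + \frac{73}{69}\right)^{2} = \left(\frac{2350}{69}\right)^{2} = \frac{5522500}{4761}$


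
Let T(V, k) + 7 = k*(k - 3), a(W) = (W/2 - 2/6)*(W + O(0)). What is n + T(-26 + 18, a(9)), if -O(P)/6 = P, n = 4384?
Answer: 22683/4 ≈ 5670.8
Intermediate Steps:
O(P) = -6*P
a(W) = W*(-⅓ + W/2) (a(W) = (W/2 - 2/6)*(W - 6*0) = (W*(½) - 2*⅙)*(W + 0) = (W/2 - ⅓)*W = (-⅓ + W/2)*W = W*(-⅓ + W/2))
T(V, k) = -7 + k*(-3 + k) (T(V, k) = -7 + k*(k - 3) = -7 + k*(-3 + k))
n + T(-26 + 18, a(9)) = 4384 + (-7 + ((⅙)*9*(-2 + 3*9))² - 9*(-2 + 3*9)/2) = 4384 + (-7 + ((⅙)*9*(-2 + 27))² - 9*(-2 + 27)/2) = 4384 + (-7 + ((⅙)*9*25)² - 9*25/2) = 4384 + (-7 + (75/2)² - 3*75/2) = 4384 + (-7 + 5625/4 - 225/2) = 4384 + 5147/4 = 22683/4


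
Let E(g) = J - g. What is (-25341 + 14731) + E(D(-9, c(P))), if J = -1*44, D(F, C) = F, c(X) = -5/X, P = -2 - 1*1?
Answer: -10645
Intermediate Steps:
P = -3 (P = -2 - 1 = -3)
J = -44
E(g) = -44 - g
(-25341 + 14731) + E(D(-9, c(P))) = (-25341 + 14731) + (-44 - 1*(-9)) = -10610 + (-44 + 9) = -10610 - 35 = -10645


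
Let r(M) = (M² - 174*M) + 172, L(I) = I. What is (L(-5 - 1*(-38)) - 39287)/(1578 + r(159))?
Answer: 39254/635 ≈ 61.817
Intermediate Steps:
r(M) = 172 + M² - 174*M
(L(-5 - 1*(-38)) - 39287)/(1578 + r(159)) = ((-5 - 1*(-38)) - 39287)/(1578 + (172 + 159² - 174*159)) = ((-5 + 38) - 39287)/(1578 + (172 + 25281 - 27666)) = (33 - 39287)/(1578 - 2213) = -39254/(-635) = -39254*(-1/635) = 39254/635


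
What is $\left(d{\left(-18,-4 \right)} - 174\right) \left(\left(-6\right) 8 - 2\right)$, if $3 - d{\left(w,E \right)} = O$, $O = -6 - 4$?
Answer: $8050$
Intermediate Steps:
$O = -10$
$d{\left(w,E \right)} = 13$ ($d{\left(w,E \right)} = 3 - -10 = 3 + 10 = 13$)
$\left(d{\left(-18,-4 \right)} - 174\right) \left(\left(-6\right) 8 - 2\right) = \left(13 - 174\right) \left(\left(-6\right) 8 - 2\right) = - 161 \left(-48 - 2\right) = \left(-161\right) \left(-50\right) = 8050$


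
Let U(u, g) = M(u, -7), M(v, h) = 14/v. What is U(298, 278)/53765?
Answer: 7/8010985 ≈ 8.7380e-7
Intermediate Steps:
U(u, g) = 14/u
U(298, 278)/53765 = (14/298)/53765 = (14*(1/298))*(1/53765) = (7/149)*(1/53765) = 7/8010985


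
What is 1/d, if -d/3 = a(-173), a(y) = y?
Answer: 1/519 ≈ 0.0019268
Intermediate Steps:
d = 519 (d = -3*(-173) = 519)
1/d = 1/519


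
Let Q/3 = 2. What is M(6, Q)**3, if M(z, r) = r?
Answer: 216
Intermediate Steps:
Q = 6 (Q = 3*2 = 6)
M(6, Q)**3 = 6**3 = 216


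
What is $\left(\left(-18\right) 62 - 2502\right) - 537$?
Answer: $-4155$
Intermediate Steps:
$\left(\left(-18\right) 62 - 2502\right) - 537 = \left(-1116 - 2502\right) - 537 = -3618 - 537 = -4155$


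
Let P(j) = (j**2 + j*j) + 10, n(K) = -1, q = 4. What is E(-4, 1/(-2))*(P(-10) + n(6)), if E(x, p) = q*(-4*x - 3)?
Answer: 10868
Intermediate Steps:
P(j) = 10 + 2*j**2 (P(j) = (j**2 + j**2) + 10 = 2*j**2 + 10 = 10 + 2*j**2)
E(x, p) = -12 - 16*x (E(x, p) = 4*(-4*x - 3) = 4*(-3 - 4*x) = -12 - 16*x)
E(-4, 1/(-2))*(P(-10) + n(6)) = (-12 - 16*(-4))*((10 + 2*(-10)**2) - 1) = (-12 + 64)*((10 + 2*100) - 1) = 52*((10 + 200) - 1) = 52*(210 - 1) = 52*209 = 10868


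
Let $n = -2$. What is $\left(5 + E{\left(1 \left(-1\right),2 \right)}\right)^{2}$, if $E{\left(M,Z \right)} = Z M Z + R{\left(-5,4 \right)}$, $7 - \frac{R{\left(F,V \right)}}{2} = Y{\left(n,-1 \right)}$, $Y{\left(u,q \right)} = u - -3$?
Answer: $169$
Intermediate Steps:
$Y{\left(u,q \right)} = 3 + u$ ($Y{\left(u,q \right)} = u + 3 = 3 + u$)
$R{\left(F,V \right)} = 12$ ($R{\left(F,V \right)} = 14 - 2 \left(3 - 2\right) = 14 - 2 = 12$)
$E{\left(M,Z \right)} = 12 + M Z^{2}$ ($E{\left(M,Z \right)} = Z M Z + 12 = M Z Z + 12 = M Z^{2} + 12 = 12 + M Z^{2}$)
$\left(5 + E{\left(1 \left(-1\right),2 \right)}\right)^{2} = \left(5 + \left(12 + 1 \left(-1\right) 2^{2}\right)\right)^{2} = \left(5 + \left(12 - 4\right)\right)^{2} = \left(5 + 8\right)^{2} = 13^{2} = 169$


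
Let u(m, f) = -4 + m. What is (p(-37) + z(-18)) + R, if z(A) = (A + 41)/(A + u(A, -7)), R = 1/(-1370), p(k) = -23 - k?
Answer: 14713/1096 ≈ 13.424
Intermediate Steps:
R = -1/1370 ≈ -0.00072993
z(A) = (41 + A)/(-4 + 2*A) (z(A) = (A + 41)/(A + (-4 + A)) = (41 + A)/(-4 + 2*A))
(p(-37) + z(-18)) + R = ((-23 - 1*(-37)) + (41 - 18)/(2*(-2 - 18))) - 1/1370 = ((-23 + 37) + (½)*23/(-20)) - 1/1370 = (14 + (½)*(-1/20)*23) - 1/1370 = (14 - 23/40) - 1/1370 = 537/40 - 1/1370 = 14713/1096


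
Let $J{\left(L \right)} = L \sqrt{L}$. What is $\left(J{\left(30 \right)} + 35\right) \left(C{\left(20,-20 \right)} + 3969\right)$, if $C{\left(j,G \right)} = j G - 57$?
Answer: $122920 + 105360 \sqrt{30} \approx 7.0 \cdot 10^{5}$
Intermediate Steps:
$C{\left(j,G \right)} = -57 + G j$ ($C{\left(j,G \right)} = G j - 57 = -57 + G j$)
$J{\left(L \right)} = L^{\frac{3}{2}}$
$\left(J{\left(30 \right)} + 35\right) \left(C{\left(20,-20 \right)} + 3969\right) = \left(30^{\frac{3}{2}} + 35\right) \left(\left(-57 - 400\right) + 3969\right) = \left(30 \sqrt{30} + 35\right) \left(\left(-57 - 400\right) + 3969\right) = \left(35 + 30 \sqrt{30}\right) \left(-457 + 3969\right) = \left(35 + 30 \sqrt{30}\right) 3512 = 122920 + 105360 \sqrt{30}$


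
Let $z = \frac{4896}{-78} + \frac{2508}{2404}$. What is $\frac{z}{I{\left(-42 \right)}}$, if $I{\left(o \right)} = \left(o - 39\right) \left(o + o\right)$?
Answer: $- \frac{7655}{843804} \approx -0.009072$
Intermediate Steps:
$I{\left(o \right)} = 2 o \left(-39 + o\right)$ ($I{\left(o \right)} = \left(-39 + o\right) 2 o = 2 o \left(-39 + o\right)$)
$z = - \frac{482265}{7813}$ ($z = 4896 \left(- \frac{1}{78}\right) + 2508 \cdot \frac{1}{2404} = - \frac{816}{13} + \frac{627}{601} = - \frac{482265}{7813} \approx -61.726$)
$\frac{z}{I{\left(-42 \right)}} = - \frac{482265}{7813 \cdot 2 \left(-42\right) \left(-39 - 42\right)} = - \frac{482265}{7813 \cdot 2 \left(-42\right) \left(-81\right)} = - \frac{482265}{7813 \cdot 6804} = \left(- \frac{482265}{7813}\right) \frac{1}{6804} = - \frac{7655}{843804}$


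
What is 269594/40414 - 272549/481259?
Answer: 59364871780/9724800613 ≈ 6.1045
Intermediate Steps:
269594/40414 - 272549/481259 = 269594*(1/40414) - 272549*1/481259 = 134797/20207 - 272549/481259 = 59364871780/9724800613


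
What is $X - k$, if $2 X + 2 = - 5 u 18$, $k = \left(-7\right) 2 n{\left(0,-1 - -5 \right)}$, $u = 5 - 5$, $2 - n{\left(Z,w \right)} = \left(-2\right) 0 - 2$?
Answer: $55$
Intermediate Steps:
$n{\left(Z,w \right)} = 4$ ($n{\left(Z,w \right)} = 2 - \left(\left(-2\right) 0 - 2\right) = 2 - \left(0 - 2\right) = 2 - -2 = 2 + 2 = 4$)
$u = 0$
$k = -56$ ($k = \left(-7\right) 2 \cdot 4 = \left(-14\right) 4 = -56$)
$X = -1$ ($X = -1 + \frac{\left(-5\right) 0 \cdot 18}{2} = -1 + \frac{0 \cdot 18}{2} = -1 + \frac{1}{2} \cdot 0 = -1 + 0 = -1$)
$X - k = -1 - -56 = -1 + 56 = 55$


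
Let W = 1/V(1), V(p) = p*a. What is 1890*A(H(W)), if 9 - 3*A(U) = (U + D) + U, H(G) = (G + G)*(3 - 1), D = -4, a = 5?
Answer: 7182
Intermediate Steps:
V(p) = 5*p (V(p) = p*5 = 5*p)
W = ⅕ (W = 1/(5*1) = 1/5 = ⅕ ≈ 0.20000)
H(G) = 4*G (H(G) = (2*G)*2 = 4*G)
A(U) = 13/3 - 2*U/3 (A(U) = 3 - ((U - 4) + U)/3 = 3 - ((-4 + U) + U)/3 = 3 - (-4 + 2*U)/3 = 3 + (4/3 - 2*U/3) = 13/3 - 2*U/3)
1890*A(H(W)) = 1890*(13/3 - 8/(3*5)) = 1890*(13/3 - ⅔*⅘) = 1890*(13/3 - 8/15) = 1890*(19/5) = 7182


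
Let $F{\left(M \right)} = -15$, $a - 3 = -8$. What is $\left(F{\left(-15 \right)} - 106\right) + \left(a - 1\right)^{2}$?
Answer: $-85$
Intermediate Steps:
$a = -5$ ($a = 3 - 8 = -5$)
$\left(F{\left(-15 \right)} - 106\right) + \left(a - 1\right)^{2} = \left(-15 - 106\right) + \left(-5 - 1\right)^{2} = -121 + \left(-6\right)^{2} = -121 + 36 = -85$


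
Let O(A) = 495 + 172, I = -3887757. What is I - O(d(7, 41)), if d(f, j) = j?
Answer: -3888424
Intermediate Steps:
O(A) = 667
I - O(d(7, 41)) = -3887757 - 1*667 = -3887757 - 667 = -3888424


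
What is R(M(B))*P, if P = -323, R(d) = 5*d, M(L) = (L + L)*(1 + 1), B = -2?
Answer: 12920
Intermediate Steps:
M(L) = 4*L (M(L) = (2*L)*2 = 4*L)
R(M(B))*P = (5*(4*(-2)))*(-323) = (5*(-8))*(-323) = -40*(-323) = 12920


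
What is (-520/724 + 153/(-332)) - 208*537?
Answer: -6712106885/60092 ≈ -1.1170e+5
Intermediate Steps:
(-520/724 + 153/(-332)) - 208*537 = (-520*1/724 + 153*(-1/332)) - 111696 = (-130/181 - 153/332) - 111696 = -70853/60092 - 111696 = -6712106885/60092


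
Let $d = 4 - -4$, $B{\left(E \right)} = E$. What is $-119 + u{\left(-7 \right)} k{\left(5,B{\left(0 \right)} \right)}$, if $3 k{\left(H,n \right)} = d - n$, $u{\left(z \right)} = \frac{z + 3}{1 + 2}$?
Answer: $- \frac{1103}{9} \approx -122.56$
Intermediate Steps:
$d = 8$ ($d = 4 + 4 = 8$)
$u{\left(z \right)} = 1 + \frac{z}{3}$ ($u{\left(z \right)} = \frac{3 + z}{3} = \left(3 + z\right) \frac{1}{3} = 1 + \frac{z}{3}$)
$k{\left(H,n \right)} = \frac{8}{3} - \frac{n}{3}$ ($k{\left(H,n \right)} = \frac{8 - n}{3} = \frac{8}{3} - \frac{n}{3}$)
$-119 + u{\left(-7 \right)} k{\left(5,B{\left(0 \right)} \right)} = -119 + \left(1 + \frac{1}{3} \left(-7\right)\right) \left(\frac{8}{3} - 0\right) = -119 + \left(1 - \frac{7}{3}\right) \left(\frac{8}{3} + 0\right) = -119 - \frac{32}{9} = - \frac{1103}{9}$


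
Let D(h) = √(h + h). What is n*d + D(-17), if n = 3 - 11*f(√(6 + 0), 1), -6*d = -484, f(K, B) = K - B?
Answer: 3388/3 - 2662*√6/3 + I*√34 ≈ -1044.2 + 5.831*I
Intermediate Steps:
D(h) = √2*√h (D(h) = √(2*h) = √2*√h)
d = 242/3 (d = -⅙*(-484) = 242/3 ≈ 80.667)
n = 14 - 11*√6 (n = 3 - 11*(√(6 + 0) - 1*1) = 3 - 11*(√6 - 1) = 3 - 11*(-1 + √6) = 3 + (11 - 11*√6) = 14 - 11*√6 ≈ -12.944)
n*d + D(-17) = (14 - 11*√6)*(242/3) + √2*√(-17) = (3388/3 - 2662*√6/3) + √2*(I*√17) = (3388/3 - 2662*√6/3) + I*√34 = 3388/3 - 2662*√6/3 + I*√34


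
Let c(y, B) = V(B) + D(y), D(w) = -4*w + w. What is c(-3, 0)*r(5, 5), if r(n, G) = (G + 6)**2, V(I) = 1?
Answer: 1210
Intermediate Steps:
D(w) = -3*w
c(y, B) = 1 - 3*y
r(n, G) = (6 + G)**2
c(-3, 0)*r(5, 5) = (1 - 3*(-3))*(6 + 5)**2 = (1 + 9)*11**2 = 10*121 = 1210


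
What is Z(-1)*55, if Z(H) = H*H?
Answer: 55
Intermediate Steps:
Z(H) = H**2
Z(-1)*55 = (-1)**2*55 = 1*55 = 55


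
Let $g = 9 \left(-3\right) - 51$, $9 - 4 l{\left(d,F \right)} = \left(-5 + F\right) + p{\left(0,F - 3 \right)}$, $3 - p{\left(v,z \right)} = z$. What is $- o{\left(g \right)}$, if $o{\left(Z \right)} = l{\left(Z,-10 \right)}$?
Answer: $-2$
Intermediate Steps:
$p{\left(v,z \right)} = 3 - z$
$l{\left(d,F \right)} = 2$ ($l{\left(d,F \right)} = \frac{9}{4} - \frac{\left(-5 + F\right) - \left(-3 - 3 + F\right)}{4} = \frac{9}{4} - \frac{\left(-5 + F\right) - \left(-6 + F\right)}{4} = \frac{9}{4} - \frac{1}{4} = 2$)
$g = -78$ ($g = -27 - 51 = -78$)
$o{\left(Z \right)} = 2$
$- o{\left(g \right)} = \left(-1\right) 2 = -2$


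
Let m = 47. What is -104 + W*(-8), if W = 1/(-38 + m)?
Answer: -944/9 ≈ -104.89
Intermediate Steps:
W = ⅑ (W = 1/(-38 + 47) = 1/9 = ⅑ ≈ 0.11111)
-104 + W*(-8) = -104 + (⅑)*(-8) = -104 - 8/9 = -944/9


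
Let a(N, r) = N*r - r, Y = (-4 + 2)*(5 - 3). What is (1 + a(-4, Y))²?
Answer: 441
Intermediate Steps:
Y = -4 (Y = -2*2 = -4)
a(N, r) = -r + N*r
(1 + a(-4, Y))² = (1 - 4*(-1 - 4))² = (1 - 4*(-5))² = (1 + 20)² = 21² = 441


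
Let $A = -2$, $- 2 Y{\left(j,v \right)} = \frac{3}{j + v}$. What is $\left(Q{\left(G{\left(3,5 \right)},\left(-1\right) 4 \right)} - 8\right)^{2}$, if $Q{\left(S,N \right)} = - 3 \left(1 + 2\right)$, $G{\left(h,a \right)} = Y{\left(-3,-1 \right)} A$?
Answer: $289$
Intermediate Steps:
$Y{\left(j,v \right)} = - \frac{3}{2 \left(j + v\right)}$ ($Y{\left(j,v \right)} = - \frac{3 \frac{1}{j + v}}{2} = - \frac{3}{2 \left(j + v\right)}$)
$G{\left(h,a \right)} = - \frac{3}{4}$ ($G{\left(h,a \right)} = - \frac{3}{2 \left(-3\right) + 2 \left(-1\right)} \left(-2\right) = - \frac{3}{-6 - 2} \left(-2\right) = - \frac{3}{-8} \left(-2\right) = \left(-3\right) \left(- \frac{1}{8}\right) \left(-2\right) = \frac{3}{8} \left(-2\right) = - \frac{3}{4}$)
$Q{\left(S,N \right)} = -9$ ($Q{\left(S,N \right)} = \left(-3\right) 3 = -9$)
$\left(Q{\left(G{\left(3,5 \right)},\left(-1\right) 4 \right)} - 8\right)^{2} = \left(-9 - 8\right)^{2} = \left(-17\right)^{2} = 289$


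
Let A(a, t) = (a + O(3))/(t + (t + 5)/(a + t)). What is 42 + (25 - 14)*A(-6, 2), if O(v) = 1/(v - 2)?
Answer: -178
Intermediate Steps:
O(v) = 1/(-2 + v)
A(a, t) = (1 + a)/(t + (5 + t)/(a + t)) (A(a, t) = (a + 1/(-2 + 3))/(t + (t + 5)/(a + t)) = (a + 1/1)/(t + (5 + t)/(a + t)) = (a + 1)/(t + (5 + t)/(a + t)) = (1 + a)/(t + (5 + t)/(a + t)))
42 + (25 - 14)*A(-6, 2) = 42 + (25 - 14)*((-6 + 2 + (-6)**2 - 6*2)/(5 + 2 + 2**2 - 6*2)) = 42 + 11*((-6 + 2 + 36 - 12)/(5 + 2 + 4 - 12)) = 42 + 11*(20/(-1)) = 42 + 11*(-1*20) = 42 + 11*(-20) = 42 - 220 = -178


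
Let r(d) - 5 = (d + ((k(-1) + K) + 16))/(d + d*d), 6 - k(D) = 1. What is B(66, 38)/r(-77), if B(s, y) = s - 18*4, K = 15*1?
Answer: -35112/29219 ≈ -1.2017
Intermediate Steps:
k(D) = 5 (k(D) = 6 - 1*1 = 6 - 1 = 5)
K = 15
B(s, y) = -72 + s (B(s, y) = s - 72 = -72 + s)
r(d) = 5 + (36 + d)/(d + d²) (r(d) = 5 + (d + ((5 + 15) + 16))/(d + d*d) = 5 + (d + (20 + 16))/(d + d²) = 5 + (d + 36)/(d + d²) = 5 + (36 + d)/(d + d²))
B(66, 38)/r(-77) = (-72 + 66)/(((36 + 5*(-77)² + 6*(-77))/((-77)*(1 - 77)))) = -6*5852/(36 + 5*5929 - 462) = -6*5852/(36 + 29645 - 462) = -6/((-1/77*(-1/76)*29219)) = -6/29219/5852 = -6*5852/29219 = -35112/29219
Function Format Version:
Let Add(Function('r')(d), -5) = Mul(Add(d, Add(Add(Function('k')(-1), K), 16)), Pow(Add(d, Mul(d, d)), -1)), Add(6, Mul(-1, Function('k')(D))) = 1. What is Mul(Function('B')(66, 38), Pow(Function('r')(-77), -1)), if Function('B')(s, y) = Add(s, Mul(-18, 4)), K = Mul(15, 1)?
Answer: Rational(-35112, 29219) ≈ -1.2017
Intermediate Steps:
Function('k')(D) = 5 (Function('k')(D) = Add(6, Mul(-1, 1)) = Add(6, -1) = 5)
K = 15
Function('B')(s, y) = Add(-72, s) (Function('B')(s, y) = Add(s, -72) = Add(-72, s))
Function('r')(d) = Add(5, Mul(Pow(Add(d, Pow(d, 2)), -1), Add(36, d))) (Function('r')(d) = Add(5, Mul(Add(d, Add(Add(5, 15), 16)), Pow(Add(d, Mul(d, d)), -1))) = Add(5, Mul(Add(d, Add(20, 16)), Pow(Add(d, Pow(d, 2)), -1))) = Add(5, Mul(Add(d, 36), Pow(Add(d, Pow(d, 2)), -1))) = Add(5, Mul(Add(36, d), Pow(Add(d, Pow(d, 2)), -1))) = Add(5, Mul(Pow(Add(d, Pow(d, 2)), -1), Add(36, d))))
Mul(Function('B')(66, 38), Pow(Function('r')(-77), -1)) = Mul(Add(-72, 66), Pow(Mul(Pow(-77, -1), Pow(Add(1, -77), -1), Add(36, Mul(5, Pow(-77, 2)), Mul(6, -77))), -1)) = Mul(-6, Pow(Mul(Rational(-1, 77), Pow(-76, -1), Add(36, Mul(5, 5929), -462)), -1)) = Mul(-6, Pow(Mul(Rational(-1, 77), Rational(-1, 76), Add(36, 29645, -462)), -1)) = Mul(-6, Pow(Mul(Rational(-1, 77), Rational(-1, 76), 29219), -1)) = Mul(-6, Pow(Rational(29219, 5852), -1)) = Mul(-6, Rational(5852, 29219)) = Rational(-35112, 29219)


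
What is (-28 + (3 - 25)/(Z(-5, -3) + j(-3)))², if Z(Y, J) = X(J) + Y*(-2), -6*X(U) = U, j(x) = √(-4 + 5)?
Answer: 473344/529 ≈ 894.79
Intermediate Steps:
j(x) = 1 (j(x) = √1 = 1)
X(U) = -U/6
Z(Y, J) = -2*Y - J/6 (Z(Y, J) = -J/6 + Y*(-2) = -J/6 - 2*Y = -2*Y - J/6)
(-28 + (3 - 25)/(Z(-5, -3) + j(-3)))² = (-28 + (3 - 25)/((-2*(-5) - ⅙*(-3)) + 1))² = (-28 - 22/((10 + ½) + 1))² = (-28 - 22/(21/2 + 1))² = (-28 - 22/23/2)² = (-28 - 22*2/23)² = (-28 - 44/23)² = (-688/23)² = 473344/529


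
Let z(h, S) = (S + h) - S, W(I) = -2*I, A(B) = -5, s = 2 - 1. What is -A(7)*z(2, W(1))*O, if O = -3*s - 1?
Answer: -40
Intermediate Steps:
s = 1
z(h, S) = h
O = -4 (O = -3*1 - 1 = -3 - 1 = -4)
-A(7)*z(2, W(1))*O = -(-5*2)*(-4) = -(-10)*(-4) = -1*40 = -40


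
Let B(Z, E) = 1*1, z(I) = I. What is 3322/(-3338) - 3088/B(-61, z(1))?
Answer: -5155533/1669 ≈ -3089.0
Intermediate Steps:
B(Z, E) = 1
3322/(-3338) - 3088/B(-61, z(1)) = 3322/(-3338) - 3088/1 = 3322*(-1/3338) - 3088*1 = -1661/1669 - 3088 = -5155533/1669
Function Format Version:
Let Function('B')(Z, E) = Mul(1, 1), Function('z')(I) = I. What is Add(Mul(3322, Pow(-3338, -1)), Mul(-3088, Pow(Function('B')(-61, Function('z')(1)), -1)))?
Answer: Rational(-5155533, 1669) ≈ -3089.0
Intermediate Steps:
Function('B')(Z, E) = 1
Add(Mul(3322, Pow(-3338, -1)), Mul(-3088, Pow(Function('B')(-61, Function('z')(1)), -1))) = Add(Mul(3322, Pow(-3338, -1)), Mul(-3088, Pow(1, -1))) = Add(Mul(3322, Rational(-1, 3338)), Mul(-3088, 1)) = Add(Rational(-1661, 1669), -3088) = Rational(-5155533, 1669)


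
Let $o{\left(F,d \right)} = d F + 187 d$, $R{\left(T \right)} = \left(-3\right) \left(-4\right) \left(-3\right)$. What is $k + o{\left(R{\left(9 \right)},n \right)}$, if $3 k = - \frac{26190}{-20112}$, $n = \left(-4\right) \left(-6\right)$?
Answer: $\frac{12149103}{3352} \approx 3624.4$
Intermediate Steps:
$R{\left(T \right)} = -36$ ($R{\left(T \right)} = 12 \left(-3\right) = -36$)
$n = 24$
$k = \frac{1455}{3352}$ ($k = \frac{\left(-26190\right) \frac{1}{-20112}}{3} = \frac{\left(-26190\right) \left(- \frac{1}{20112}\right)}{3} = \frac{1}{3} \cdot \frac{4365}{3352} = \frac{1455}{3352} \approx 0.43407$)
$o{\left(F,d \right)} = 187 d + F d$ ($o{\left(F,d \right)} = F d + 187 d = 187 d + F d$)
$k + o{\left(R{\left(9 \right)},n \right)} = \frac{1455}{3352} + 24 \left(187 - 36\right) = \frac{1455}{3352} + 24 \cdot 151 = \frac{1455}{3352} + 3624 = \frac{12149103}{3352}$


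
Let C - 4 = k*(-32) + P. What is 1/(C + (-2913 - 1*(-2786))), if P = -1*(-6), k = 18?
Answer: -1/693 ≈ -0.0014430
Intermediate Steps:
P = 6
C = -566 (C = 4 + (18*(-32) + 6) = 4 + (-576 + 6) = 4 - 570 = -566)
1/(C + (-2913 - 1*(-2786))) = 1/(-566 + (-2913 - 1*(-2786))) = 1/(-566 + (-2913 + 2786)) = 1/(-566 - 127) = 1/(-693) = -1/693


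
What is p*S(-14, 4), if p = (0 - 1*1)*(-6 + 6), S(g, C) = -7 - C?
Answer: 0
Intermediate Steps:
p = 0 (p = (0 - 1)*0 = -1*0 = 0)
p*S(-14, 4) = 0*(-7 - 1*4) = 0*(-7 - 4) = 0*(-11) = 0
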